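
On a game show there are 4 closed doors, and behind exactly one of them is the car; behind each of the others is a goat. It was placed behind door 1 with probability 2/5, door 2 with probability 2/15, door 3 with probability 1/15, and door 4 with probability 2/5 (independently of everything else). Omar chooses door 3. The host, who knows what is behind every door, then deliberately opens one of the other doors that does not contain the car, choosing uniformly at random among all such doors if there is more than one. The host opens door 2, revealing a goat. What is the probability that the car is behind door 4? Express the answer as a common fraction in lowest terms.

Condition on the true location of the car.
If it is behind either of doors 1 and 4 (prior 2/5 each): the host has 2 equally likely choices, so probability 1/2; weight (2/5)·(1/2) = 1/5 each.
If it is behind door 2 (prior 2/15): the host opened door 2, so this case is ruled out; weight (2/15)·0 = 0.
If it is behind door 3 (prior 1/15): the host has 3 equally likely choices, so probability 1/3; weight (1/15)·(1/3) = 1/45.
The weights sum to 19/45.
So P(the car behind door 4 | the host opened door 2) = (1/5) / (19/45) = 9/19.

9/19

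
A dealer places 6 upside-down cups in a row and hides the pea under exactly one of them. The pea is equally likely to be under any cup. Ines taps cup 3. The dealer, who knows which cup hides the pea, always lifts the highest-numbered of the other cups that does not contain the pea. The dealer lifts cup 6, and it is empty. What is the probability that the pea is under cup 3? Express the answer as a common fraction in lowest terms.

Apply Bayes' rule, conditioning on where the pea actually is.
If it is under any of cups 1, 2, 3, 4, and 5 (prior 1/6 each): cup 6 is the highest-numbered option available, probability 1; weight (1/6)·1 = 1/6 each.
If it is under cup 6 (prior 1/6): the dealer opened cup 6, so this case is ruled out; weight (1/6)·0 = 0.
The weights sum to 5/6.
So P(the pea under cup 3 | the dealer opened cup 6) = (1/6) / (5/6) = 1/5.

1/5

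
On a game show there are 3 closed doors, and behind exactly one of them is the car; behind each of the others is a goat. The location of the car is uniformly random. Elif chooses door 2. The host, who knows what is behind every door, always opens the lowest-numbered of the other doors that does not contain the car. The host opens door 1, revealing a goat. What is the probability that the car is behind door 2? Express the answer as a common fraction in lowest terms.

Apply Bayes' rule, conditioning on where the car actually is.
If it is behind door 1 (prior 1/3): the host opened door 1, so this case is ruled out; weight (1/3)·0 = 0.
If it is behind either of doors 2 and 3 (prior 1/3 each): door 1 is the lowest-numbered option available, probability 1; weight (1/3)·1 = 1/3 each.
The weights sum to 2/3.
So P(the car behind door 2 | the host opened door 1) = (1/3) / (2/3) = 1/2.

1/2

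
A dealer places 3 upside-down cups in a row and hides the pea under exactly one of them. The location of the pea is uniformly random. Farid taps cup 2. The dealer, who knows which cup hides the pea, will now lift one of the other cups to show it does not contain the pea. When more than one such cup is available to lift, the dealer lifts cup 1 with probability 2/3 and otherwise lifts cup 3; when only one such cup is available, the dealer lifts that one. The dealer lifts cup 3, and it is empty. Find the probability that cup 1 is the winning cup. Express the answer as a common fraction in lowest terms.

3/4

Consider each possible location of the pea in turn.
If it is under cup 1 (prior 1/3): only cup 3 is available, probability 1; weight (1/3)·1 = 1/3.
If it is under cup 2 (prior 1/3): cup 1 is available but not opened, probability 1/3; weight (1/3)·(1/3) = 1/9.
If it is under cup 3 (prior 1/3): the dealer opened cup 3, so this case is ruled out; weight (1/3)·0 = 0.
The weights sum to 4/9.
So P(the pea under cup 1 | the dealer opened cup 3) = (1/3) / (4/9) = 3/4.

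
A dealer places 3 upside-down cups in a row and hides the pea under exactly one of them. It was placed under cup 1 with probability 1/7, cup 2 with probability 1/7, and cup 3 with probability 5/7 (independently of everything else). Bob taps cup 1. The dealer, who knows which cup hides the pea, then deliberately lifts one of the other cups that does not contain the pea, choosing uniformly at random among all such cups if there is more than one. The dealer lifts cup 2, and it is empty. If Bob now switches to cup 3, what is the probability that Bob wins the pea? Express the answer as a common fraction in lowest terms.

Apply Bayes' rule, conditioning on where the pea actually is.
If it is under cup 1 (prior 1/7): the dealer has 2 equally likely choices, so probability 1/2; weight (1/7)·(1/2) = 1/14.
If it is under cup 2 (prior 1/7): the dealer opened cup 2, so this case is ruled out; weight (1/7)·0 = 0.
If it is under cup 3 (prior 5/7): the dealer has no choice, probability 1; weight (5/7)·1 = 5/7.
The weights sum to 11/14.
So P(the pea under cup 3 | the dealer opened cup 2) = (5/7) / (11/14) = 10/11.

10/11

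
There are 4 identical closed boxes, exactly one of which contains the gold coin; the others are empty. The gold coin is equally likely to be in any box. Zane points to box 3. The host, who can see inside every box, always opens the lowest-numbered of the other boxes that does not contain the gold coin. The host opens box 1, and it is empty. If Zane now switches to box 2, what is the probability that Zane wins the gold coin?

1/3

Apply Bayes' rule, conditioning on where the gold coin actually is.
If it is in box 1 (prior 1/4): the host opened box 1, so this case is ruled out; weight (1/4)·0 = 0.
If it is in any of boxes 2, 3, and 4 (prior 1/4 each): box 1 is the lowest-numbered option available, probability 1; weight (1/4)·1 = 1/4 each.
The weights sum to 3/4.
So P(the gold coin in box 2 | the host opened box 1) = (1/4) / (3/4) = 1/3.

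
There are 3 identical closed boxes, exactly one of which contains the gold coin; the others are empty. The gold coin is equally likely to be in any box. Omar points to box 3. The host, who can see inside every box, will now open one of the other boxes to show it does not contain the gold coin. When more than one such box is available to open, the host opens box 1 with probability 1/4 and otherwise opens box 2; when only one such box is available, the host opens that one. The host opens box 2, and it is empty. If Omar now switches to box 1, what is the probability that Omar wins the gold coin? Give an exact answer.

4/7

Apply Bayes' rule, conditioning on where the gold coin actually is.
If it is in box 1 (prior 1/3): only box 2 is available, probability 1; weight (1/3)·1 = 1/3.
If it is in box 2 (prior 1/3): the host opened box 2, so this case is ruled out; weight (1/3)·0 = 0.
If it is in box 3 (prior 1/3): box 1 is available but not opened, probability 3/4; weight (1/3)·(3/4) = 1/4.
The weights sum to 7/12.
So P(the gold coin in box 1 | the host opened box 2) = (1/3) / (7/12) = 4/7.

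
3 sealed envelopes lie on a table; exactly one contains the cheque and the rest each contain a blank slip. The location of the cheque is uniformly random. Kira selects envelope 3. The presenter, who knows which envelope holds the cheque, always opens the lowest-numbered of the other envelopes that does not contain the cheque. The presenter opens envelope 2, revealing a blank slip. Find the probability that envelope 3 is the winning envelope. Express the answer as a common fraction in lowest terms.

Consider each possible location of the cheque in turn.
If it is in envelope 1 (prior 1/3): envelope 2 is the lowest-numbered option available, probability 1; weight (1/3)·1 = 1/3.
If it is in envelope 2 (prior 1/3): the presenter opened envelope 2, so this case is ruled out; weight (1/3)·0 = 0.
If it is in envelope 3 (prior 1/3): the presenter would have opened envelope 1 instead, probability 0; weight (1/3)·0 = 0.
The weights sum to 1/3.
So P(the cheque in envelope 3 | the presenter opened envelope 2) = 0 / (1/3) = 0.

0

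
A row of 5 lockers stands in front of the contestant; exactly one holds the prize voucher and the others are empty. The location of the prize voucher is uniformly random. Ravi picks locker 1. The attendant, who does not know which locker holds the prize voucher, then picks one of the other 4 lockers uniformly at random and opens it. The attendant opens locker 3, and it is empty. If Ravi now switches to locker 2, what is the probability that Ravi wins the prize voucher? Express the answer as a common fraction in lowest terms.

1/4

Because the attendant chose which locker to open without knowing where the prize voucher is, the choice is independent of the prize location. Learning that locker 3 does not hold the prize voucher simply rules out that one location and leaves the remaining 4 lockers still equally likely by symmetry.
So P(the prize voucher in locker 2) = 1/4.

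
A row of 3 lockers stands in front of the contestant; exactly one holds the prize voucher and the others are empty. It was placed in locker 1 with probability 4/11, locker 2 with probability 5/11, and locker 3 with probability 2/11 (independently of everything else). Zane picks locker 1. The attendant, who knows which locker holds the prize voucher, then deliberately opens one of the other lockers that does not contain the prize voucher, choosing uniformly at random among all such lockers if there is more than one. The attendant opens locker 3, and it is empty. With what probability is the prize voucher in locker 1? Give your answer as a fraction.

2/7

Condition on the true location of the prize voucher.
If it is in locker 1 (prior 4/11): the attendant has 2 equally likely choices, so probability 1/2; weight (4/11)·(1/2) = 2/11.
If it is in locker 2 (prior 5/11): the attendant has no choice, probability 1; weight (5/11)·1 = 5/11.
If it is in locker 3 (prior 2/11): the attendant opened locker 3, so this case is ruled out; weight (2/11)·0 = 0.
The weights sum to 7/11.
So P(the prize voucher in locker 1 | the attendant opened locker 3) = (2/11) / (7/11) = 2/7.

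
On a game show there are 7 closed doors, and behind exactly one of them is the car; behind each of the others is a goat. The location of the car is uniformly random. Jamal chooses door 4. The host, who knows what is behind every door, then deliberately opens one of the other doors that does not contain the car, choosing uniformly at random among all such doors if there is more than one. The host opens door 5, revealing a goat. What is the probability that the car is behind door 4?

1/7

Apply Bayes' rule, conditioning on where the car actually is.
If it is behind any of doors 1, 2, 3, 6, and 7 (prior 1/7 each): the host has 5 equally likely choices, so probability 1/5; weight (1/7)·(1/5) = 1/35 each.
If it is behind door 4 (prior 1/7): the host has 6 equally likely choices, so probability 1/6; weight (1/7)·(1/6) = 1/42.
If it is behind door 5 (prior 1/7): the host opened door 5, so this case is ruled out; weight (1/7)·0 = 0.
The weights sum to 1/6.
So P(the car behind door 4 | the host opened door 5) = (1/42) / (1/6) = 1/7.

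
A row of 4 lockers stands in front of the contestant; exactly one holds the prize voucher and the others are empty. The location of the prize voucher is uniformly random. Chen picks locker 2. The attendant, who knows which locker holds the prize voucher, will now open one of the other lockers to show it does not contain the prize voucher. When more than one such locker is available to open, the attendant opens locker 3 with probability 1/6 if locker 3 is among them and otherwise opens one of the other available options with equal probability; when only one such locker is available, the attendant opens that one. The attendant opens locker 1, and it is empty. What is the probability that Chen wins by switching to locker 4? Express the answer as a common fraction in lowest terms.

Condition on the true location of the prize voucher.
If it is in locker 1 (prior 1/4): the attendant opened locker 1, so this case is ruled out; weight (1/4)·0 = 0.
If it is in locker 2 (prior 1/4): locker 3 is available but not opened; locker 1 gets probability (1 − 1/6)/2 = 5/12; weight (1/4)·(5/12) = 5/48.
If it is in locker 3 (prior 1/4): locker 3 holds the prize so is unavailable; the attendant chooses uniformly among the 2 others, probability 1/2; weight (1/4)·(1/2) = 1/8.
If it is in locker 4 (prior 1/4): locker 3 is available but not opened, probability 5/6; weight (1/4)·(5/6) = 5/24.
The weights sum to 7/16.
So P(the prize voucher in locker 4 | the attendant opened locker 1) = (5/24) / (7/16) = 10/21.

10/21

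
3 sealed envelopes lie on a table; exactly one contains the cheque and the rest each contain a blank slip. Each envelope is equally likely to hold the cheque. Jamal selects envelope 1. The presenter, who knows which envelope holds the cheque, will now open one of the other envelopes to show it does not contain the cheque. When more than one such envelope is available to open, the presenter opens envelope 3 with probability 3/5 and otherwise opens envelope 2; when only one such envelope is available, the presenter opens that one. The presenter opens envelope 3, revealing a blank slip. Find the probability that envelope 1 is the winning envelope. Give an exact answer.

Consider each possible location of the cheque in turn.
If it is in envelope 1 (prior 1/3): envelope 3 is available, opened with probability 3/5; weight (1/3)·(3/5) = 1/5.
If it is in envelope 2 (prior 1/3): only envelope 3 is available, probability 1; weight (1/3)·1 = 1/3.
If it is in envelope 3 (prior 1/3): the presenter opened envelope 3, so this case is ruled out; weight (1/3)·0 = 0.
The weights sum to 8/15.
So P(the cheque in envelope 1 | the presenter opened envelope 3) = (1/5) / (8/15) = 3/8.

3/8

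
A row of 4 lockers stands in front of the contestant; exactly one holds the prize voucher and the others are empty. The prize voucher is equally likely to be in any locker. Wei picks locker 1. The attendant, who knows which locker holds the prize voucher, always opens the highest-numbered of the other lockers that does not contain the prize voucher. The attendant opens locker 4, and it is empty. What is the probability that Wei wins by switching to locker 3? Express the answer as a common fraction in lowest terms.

1/3

Condition on the true location of the prize voucher.
If it is in any of lockers 1, 2, and 3 (prior 1/4 each): locker 4 is the highest-numbered option available, probability 1; weight (1/4)·1 = 1/4 each.
If it is in locker 4 (prior 1/4): the attendant opened locker 4, so this case is ruled out; weight (1/4)·0 = 0.
The weights sum to 3/4.
So P(the prize voucher in locker 3 | the attendant opened locker 4) = (1/4) / (3/4) = 1/3.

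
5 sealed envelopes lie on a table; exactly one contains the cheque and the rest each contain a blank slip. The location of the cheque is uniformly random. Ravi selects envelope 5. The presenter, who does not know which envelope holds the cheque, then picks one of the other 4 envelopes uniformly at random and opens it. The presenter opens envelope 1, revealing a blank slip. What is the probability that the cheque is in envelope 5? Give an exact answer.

Apply Bayes' rule, conditioning on where the cheque actually is.
If it is in envelope 1 (prior 1/5): the presenter opened envelope 1, so this case is ruled out; weight (1/5)·0 = 0.
If it is in any of envelopes 2, 3, 4, and 5 (prior 1/5 each): the presenter picks envelope 1 with probability 1/4 regardless, and it is not the prize; weight (1/5)·(1/4) = 1/20 each.
The weights sum to 1/5.
So P(the cheque in envelope 5 | the presenter opened envelope 1) = (1/20) / (1/5) = 1/4.

1/4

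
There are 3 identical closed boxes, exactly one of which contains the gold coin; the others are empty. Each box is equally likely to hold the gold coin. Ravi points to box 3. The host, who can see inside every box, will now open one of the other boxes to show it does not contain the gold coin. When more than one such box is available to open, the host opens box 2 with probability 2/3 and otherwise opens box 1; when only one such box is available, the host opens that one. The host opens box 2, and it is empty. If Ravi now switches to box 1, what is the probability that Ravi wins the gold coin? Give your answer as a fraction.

3/5

Apply Bayes' rule, conditioning on where the gold coin actually is.
If it is in box 1 (prior 1/3): only box 2 is available, probability 1; weight (1/3)·1 = 1/3.
If it is in box 2 (prior 1/3): the host opened box 2, so this case is ruled out; weight (1/3)·0 = 0.
If it is in box 3 (prior 1/3): box 2 is available, opened with probability 2/3; weight (1/3)·(2/3) = 2/9.
The weights sum to 5/9.
So P(the gold coin in box 1 | the host opened box 2) = (1/3) / (5/9) = 3/5.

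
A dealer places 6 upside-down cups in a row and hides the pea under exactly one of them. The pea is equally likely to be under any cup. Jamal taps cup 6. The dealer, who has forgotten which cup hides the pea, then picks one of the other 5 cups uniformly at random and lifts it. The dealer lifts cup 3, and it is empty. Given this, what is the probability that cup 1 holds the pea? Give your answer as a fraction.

Because the dealer chose which cup to lift without knowing where the pea is, the choice is independent of the prize location. Learning that cup 3 does not hold the pea simply rules out that one location and leaves the remaining 5 cups still equally likely by symmetry.
So P(the pea under cup 1) = 1/5.

1/5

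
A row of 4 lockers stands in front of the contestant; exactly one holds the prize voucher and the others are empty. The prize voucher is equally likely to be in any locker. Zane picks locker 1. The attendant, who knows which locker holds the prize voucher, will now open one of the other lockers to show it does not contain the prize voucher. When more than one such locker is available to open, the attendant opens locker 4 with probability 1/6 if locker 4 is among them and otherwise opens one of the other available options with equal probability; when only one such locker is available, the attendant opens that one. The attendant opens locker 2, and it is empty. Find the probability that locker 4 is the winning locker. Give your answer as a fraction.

2/7

Condition on the true location of the prize voucher.
If it is in locker 1 (prior 1/4): locker 4 is available but not opened; locker 2 gets probability (1 − 1/6)/2 = 5/12; weight (1/4)·(5/12) = 5/48.
If it is in locker 2 (prior 1/4): the attendant opened locker 2, so this case is ruled out; weight (1/4)·0 = 0.
If it is in locker 3 (prior 1/4): locker 4 is available but not opened, probability 5/6; weight (1/4)·(5/6) = 5/24.
If it is in locker 4 (prior 1/4): locker 4 holds the prize so is unavailable; the attendant chooses uniformly among the 2 others, probability 1/2; weight (1/4)·(1/2) = 1/8.
The weights sum to 7/16.
So P(the prize voucher in locker 4 | the attendant opened locker 2) = (1/8) / (7/16) = 2/7.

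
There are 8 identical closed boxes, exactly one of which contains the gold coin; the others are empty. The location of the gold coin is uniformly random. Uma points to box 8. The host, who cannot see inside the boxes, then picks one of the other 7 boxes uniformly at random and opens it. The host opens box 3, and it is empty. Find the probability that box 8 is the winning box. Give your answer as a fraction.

Apply Bayes' rule, conditioning on where the gold coin actually is.
If it is in any of boxes 1, 2, 4, 5, 6, 7, and 8 (prior 1/8 each): the host picks box 3 with probability 1/7 regardless, and it is not the prize; weight (1/8)·(1/7) = 1/56 each.
If it is in box 3 (prior 1/8): the host opened box 3, so this case is ruled out; weight (1/8)·0 = 0.
The weights sum to 1/8.
So P(the gold coin in box 8 | the host opened box 3) = (1/56) / (1/8) = 1/7.

1/7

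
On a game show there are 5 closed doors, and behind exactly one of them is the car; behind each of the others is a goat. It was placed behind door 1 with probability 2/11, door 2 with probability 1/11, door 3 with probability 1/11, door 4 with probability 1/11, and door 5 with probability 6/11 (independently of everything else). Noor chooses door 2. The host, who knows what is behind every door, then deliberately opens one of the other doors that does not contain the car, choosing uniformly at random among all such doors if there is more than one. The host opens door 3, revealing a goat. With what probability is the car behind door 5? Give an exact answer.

Apply Bayes' rule, conditioning on where the car actually is.
If it is behind door 1 (prior 2/11): the host has 3 equally likely choices, so probability 1/3; weight (2/11)·(1/3) = 2/33.
If it is behind door 2 (prior 1/11): the host has 4 equally likely choices, so probability 1/4; weight (1/11)·(1/4) = 1/44.
If it is behind door 3 (prior 1/11): the host opened door 3, so this case is ruled out; weight (1/11)·0 = 0.
If it is behind door 4 (prior 1/11): the host has 3 equally likely choices, so probability 1/3; weight (1/11)·(1/3) = 1/33.
If it is behind door 5 (prior 6/11): the host has 3 equally likely choices, so probability 1/3; weight (6/11)·(1/3) = 2/11.
The weights sum to 13/44.
So P(the car behind door 5 | the host opened door 3) = (2/11) / (13/44) = 8/13.

8/13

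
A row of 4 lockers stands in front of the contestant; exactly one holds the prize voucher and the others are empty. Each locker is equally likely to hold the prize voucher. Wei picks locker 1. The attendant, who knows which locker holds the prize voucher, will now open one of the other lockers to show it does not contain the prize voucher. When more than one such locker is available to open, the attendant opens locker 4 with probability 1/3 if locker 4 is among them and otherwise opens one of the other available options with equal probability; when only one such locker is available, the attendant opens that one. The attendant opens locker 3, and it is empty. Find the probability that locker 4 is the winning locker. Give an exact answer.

1/3

Condition on the true location of the prize voucher.
If it is in locker 1 (prior 1/4): locker 4 is available but not opened; locker 3 gets probability (1 − 1/3)/2 = 1/3; weight (1/4)·(1/3) = 1/12.
If it is in locker 2 (prior 1/4): locker 4 is available but not opened, probability 2/3; weight (1/4)·(2/3) = 1/6.
If it is in locker 3 (prior 1/4): the attendant opened locker 3, so this case is ruled out; weight (1/4)·0 = 0.
If it is in locker 4 (prior 1/4): locker 4 holds the prize so is unavailable; the attendant chooses uniformly among the 2 others, probability 1/2; weight (1/4)·(1/2) = 1/8.
The weights sum to 3/8.
So P(the prize voucher in locker 4 | the attendant opened locker 3) = (1/8) / (3/8) = 1/3.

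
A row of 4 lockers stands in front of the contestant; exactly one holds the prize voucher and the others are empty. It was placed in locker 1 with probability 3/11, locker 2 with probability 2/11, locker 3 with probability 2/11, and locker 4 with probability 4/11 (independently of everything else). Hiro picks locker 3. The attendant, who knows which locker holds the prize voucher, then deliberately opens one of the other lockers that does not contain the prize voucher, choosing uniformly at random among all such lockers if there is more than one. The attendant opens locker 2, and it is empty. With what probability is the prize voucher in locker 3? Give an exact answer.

Apply Bayes' rule, conditioning on where the prize voucher actually is.
If it is in locker 1 (prior 3/11): the attendant has 2 equally likely choices, so probability 1/2; weight (3/11)·(1/2) = 3/22.
If it is in locker 2 (prior 2/11): the attendant opened locker 2, so this case is ruled out; weight (2/11)·0 = 0.
If it is in locker 3 (prior 2/11): the attendant has 3 equally likely choices, so probability 1/3; weight (2/11)·(1/3) = 2/33.
If it is in locker 4 (prior 4/11): the attendant has 2 equally likely choices, so probability 1/2; weight (4/11)·(1/2) = 2/11.
The weights sum to 25/66.
So P(the prize voucher in locker 3 | the attendant opened locker 2) = (2/33) / (25/66) = 4/25.

4/25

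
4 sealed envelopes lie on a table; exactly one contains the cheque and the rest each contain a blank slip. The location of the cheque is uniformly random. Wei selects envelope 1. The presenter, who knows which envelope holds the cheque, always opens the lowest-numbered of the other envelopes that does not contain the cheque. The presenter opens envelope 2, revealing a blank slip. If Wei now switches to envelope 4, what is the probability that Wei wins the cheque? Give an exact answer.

Consider each possible location of the cheque in turn.
If it is in any of envelopes 1, 3, and 4 (prior 1/4 each): envelope 2 is the lowest-numbered option available, probability 1; weight (1/4)·1 = 1/4 each.
If it is in envelope 2 (prior 1/4): the presenter opened envelope 2, so this case is ruled out; weight (1/4)·0 = 0.
The weights sum to 3/4.
So P(the cheque in envelope 4 | the presenter opened envelope 2) = (1/4) / (3/4) = 1/3.

1/3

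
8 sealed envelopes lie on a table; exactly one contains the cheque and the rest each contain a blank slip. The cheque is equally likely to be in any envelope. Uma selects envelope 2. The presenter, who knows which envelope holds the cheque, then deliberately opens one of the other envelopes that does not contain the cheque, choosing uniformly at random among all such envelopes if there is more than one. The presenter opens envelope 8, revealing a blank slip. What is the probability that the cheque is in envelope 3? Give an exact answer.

Apply Bayes' rule, conditioning on where the cheque actually is.
If it is in any of envelopes 1, 3, 4, 5, 6, and 7 (prior 1/8 each): the presenter has 6 equally likely choices, so probability 1/6; weight (1/8)·(1/6) = 1/48 each.
If it is in envelope 2 (prior 1/8): the presenter has 7 equally likely choices, so probability 1/7; weight (1/8)·(1/7) = 1/56.
If it is in envelope 8 (prior 1/8): the presenter opened envelope 8, so this case is ruled out; weight (1/8)·0 = 0.
The weights sum to 1/7.
So P(the cheque in envelope 3 | the presenter opened envelope 8) = (1/48) / (1/7) = 7/48.

7/48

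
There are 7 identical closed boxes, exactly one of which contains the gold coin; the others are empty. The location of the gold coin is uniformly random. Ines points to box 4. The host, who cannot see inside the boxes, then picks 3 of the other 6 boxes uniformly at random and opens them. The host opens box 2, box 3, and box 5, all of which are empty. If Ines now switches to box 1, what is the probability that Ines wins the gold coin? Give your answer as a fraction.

1/4

Apply Bayes' rule, conditioning on where the gold coin actually is.
If it is in any of boxes 1, 4, 6, and 7 (prior 1/7 each): the host picks exactly this set with probability 1/20 regardless, and none is the prize; weight (1/7)·(1/20) = 1/140 each.
If it is in any of boxes 2, 3, and 5 (prior 1/7 each): that box was opened and seen not to hold the prize — ruled out; weight (1/7)·0 = 0 each.
The weights sum to 1/35.
So P(the gold coin in box 1 | the host opened box 2, box 3, and box 5) = (1/140) / (1/35) = 1/4.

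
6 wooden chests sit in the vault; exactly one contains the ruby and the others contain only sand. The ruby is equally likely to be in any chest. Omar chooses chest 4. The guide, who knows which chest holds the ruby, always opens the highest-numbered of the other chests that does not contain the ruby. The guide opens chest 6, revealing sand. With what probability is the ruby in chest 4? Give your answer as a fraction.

1/5

Condition on the true location of the ruby.
If it is in any of chests 1, 2, 3, 4, and 5 (prior 1/6 each): chest 6 is the highest-numbered option available, probability 1; weight (1/6)·1 = 1/6 each.
If it is in chest 6 (prior 1/6): the guide opened chest 6, so this case is ruled out; weight (1/6)·0 = 0.
The weights sum to 5/6.
So P(the ruby in chest 4 | the guide opened chest 6) = (1/6) / (5/6) = 1/5.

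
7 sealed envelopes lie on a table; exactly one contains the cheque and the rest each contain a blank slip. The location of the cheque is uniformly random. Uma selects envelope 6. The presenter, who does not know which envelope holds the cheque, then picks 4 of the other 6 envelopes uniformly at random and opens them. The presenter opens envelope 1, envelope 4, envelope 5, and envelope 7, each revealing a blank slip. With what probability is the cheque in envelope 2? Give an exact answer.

Because the presenter chose which envelopes to open without knowing where the cheque is, the choice is independent of the prize location. Learning that none of the 4 opened envelopes holds the cheque simply rules out those 4 locations and leaves the remaining 3 envelopes still equally likely by symmetry.
So P(the cheque in envelope 2) = 1/3.

1/3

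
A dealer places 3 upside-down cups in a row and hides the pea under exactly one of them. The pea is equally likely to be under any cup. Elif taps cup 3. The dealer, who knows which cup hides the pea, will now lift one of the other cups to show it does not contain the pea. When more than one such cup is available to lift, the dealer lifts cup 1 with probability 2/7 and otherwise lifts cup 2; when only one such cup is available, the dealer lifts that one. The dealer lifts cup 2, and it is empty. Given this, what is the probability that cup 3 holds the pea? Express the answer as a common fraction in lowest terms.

Consider each possible location of the pea in turn.
If it is under cup 1 (prior 1/3): only cup 2 is available, probability 1; weight (1/3)·1 = 1/3.
If it is under cup 2 (prior 1/3): the dealer opened cup 2, so this case is ruled out; weight (1/3)·0 = 0.
If it is under cup 3 (prior 1/3): cup 1 is available but not opened, probability 5/7; weight (1/3)·(5/7) = 5/21.
The weights sum to 4/7.
So P(the pea under cup 3 | the dealer opened cup 2) = (5/21) / (4/7) = 5/12.

5/12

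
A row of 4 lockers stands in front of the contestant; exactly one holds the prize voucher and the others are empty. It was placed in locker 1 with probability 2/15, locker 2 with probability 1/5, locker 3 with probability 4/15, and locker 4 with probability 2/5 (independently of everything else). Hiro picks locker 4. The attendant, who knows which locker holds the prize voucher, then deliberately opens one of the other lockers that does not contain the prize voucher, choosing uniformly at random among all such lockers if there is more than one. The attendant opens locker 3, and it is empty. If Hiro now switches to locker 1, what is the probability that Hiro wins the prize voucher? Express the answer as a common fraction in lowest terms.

Consider each possible location of the prize voucher in turn.
If it is in locker 1 (prior 2/15): the attendant has 2 equally likely choices, so probability 1/2; weight (2/15)·(1/2) = 1/15.
If it is in locker 2 (prior 1/5): the attendant has 2 equally likely choices, so probability 1/2; weight (1/5)·(1/2) = 1/10.
If it is in locker 3 (prior 4/15): the attendant opened locker 3, so this case is ruled out; weight (4/15)·0 = 0.
If it is in locker 4 (prior 2/5): the attendant has 3 equally likely choices, so probability 1/3; weight (2/5)·(1/3) = 2/15.
The weights sum to 3/10.
So P(the prize voucher in locker 1 | the attendant opened locker 3) = (1/15) / (3/10) = 2/9.

2/9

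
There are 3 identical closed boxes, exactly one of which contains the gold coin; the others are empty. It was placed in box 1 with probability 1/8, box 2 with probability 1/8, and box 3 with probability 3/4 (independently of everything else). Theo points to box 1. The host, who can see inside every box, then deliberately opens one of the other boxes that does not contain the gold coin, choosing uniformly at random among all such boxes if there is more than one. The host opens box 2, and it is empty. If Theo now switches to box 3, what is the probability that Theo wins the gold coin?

12/13

Condition on the true location of the gold coin.
If it is in box 1 (prior 1/8): the host has 2 equally likely choices, so probability 1/2; weight (1/8)·(1/2) = 1/16.
If it is in box 2 (prior 1/8): the host opened box 2, so this case is ruled out; weight (1/8)·0 = 0.
If it is in box 3 (prior 3/4): the host has no choice, probability 1; weight (3/4)·1 = 3/4.
The weights sum to 13/16.
So P(the gold coin in box 3 | the host opened box 2) = (3/4) / (13/16) = 12/13.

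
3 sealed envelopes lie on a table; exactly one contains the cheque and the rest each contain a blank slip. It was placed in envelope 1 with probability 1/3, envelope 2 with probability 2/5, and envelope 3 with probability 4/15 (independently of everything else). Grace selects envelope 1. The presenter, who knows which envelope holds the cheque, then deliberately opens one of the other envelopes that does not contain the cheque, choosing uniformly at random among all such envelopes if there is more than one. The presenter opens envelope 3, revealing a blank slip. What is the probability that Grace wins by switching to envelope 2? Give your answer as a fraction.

12/17

Apply Bayes' rule, conditioning on where the cheque actually is.
If it is in envelope 1 (prior 1/3): the presenter has 2 equally likely choices, so probability 1/2; weight (1/3)·(1/2) = 1/6.
If it is in envelope 2 (prior 2/5): the presenter has no choice, probability 1; weight (2/5)·1 = 2/5.
If it is in envelope 3 (prior 4/15): the presenter opened envelope 3, so this case is ruled out; weight (4/15)·0 = 0.
The weights sum to 17/30.
So P(the cheque in envelope 2 | the presenter opened envelope 3) = (2/5) / (17/30) = 12/17.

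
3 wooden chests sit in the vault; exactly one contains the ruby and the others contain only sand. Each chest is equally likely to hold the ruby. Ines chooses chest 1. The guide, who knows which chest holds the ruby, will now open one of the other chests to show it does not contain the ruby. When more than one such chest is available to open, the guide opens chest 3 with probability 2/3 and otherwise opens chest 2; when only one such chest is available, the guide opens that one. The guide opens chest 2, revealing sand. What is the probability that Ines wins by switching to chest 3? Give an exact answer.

3/4

Apply Bayes' rule, conditioning on where the ruby actually is.
If it is in chest 1 (prior 1/3): chest 3 is available but not opened, probability 1/3; weight (1/3)·(1/3) = 1/9.
If it is in chest 2 (prior 1/3): the guide opened chest 2, so this case is ruled out; weight (1/3)·0 = 0.
If it is in chest 3 (prior 1/3): only chest 2 is available, probability 1; weight (1/3)·1 = 1/3.
The weights sum to 4/9.
So P(the ruby in chest 3 | the guide opened chest 2) = (1/3) / (4/9) = 3/4.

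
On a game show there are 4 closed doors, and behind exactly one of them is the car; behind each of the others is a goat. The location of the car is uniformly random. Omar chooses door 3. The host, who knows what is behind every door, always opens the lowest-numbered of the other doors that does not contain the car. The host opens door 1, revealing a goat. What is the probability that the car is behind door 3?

1/3

Apply Bayes' rule, conditioning on where the car actually is.
If it is behind door 1 (prior 1/4): the host opened door 1, so this case is ruled out; weight (1/4)·0 = 0.
If it is behind any of doors 2, 3, and 4 (prior 1/4 each): door 1 is the lowest-numbered option available, probability 1; weight (1/4)·1 = 1/4 each.
The weights sum to 3/4.
So P(the car behind door 3 | the host opened door 1) = (1/4) / (3/4) = 1/3.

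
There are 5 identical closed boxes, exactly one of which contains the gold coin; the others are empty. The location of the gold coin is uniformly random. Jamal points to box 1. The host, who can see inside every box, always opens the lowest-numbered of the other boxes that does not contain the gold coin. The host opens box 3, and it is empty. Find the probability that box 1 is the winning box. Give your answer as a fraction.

Condition on the true location of the gold coin.
If it is in any of boxes 1, 4, and 5 (prior 1/5 each): the host would have opened box 2 instead, probability 0; weight (1/5)·0 = 0 each.
If it is in box 2 (prior 1/5): box 3 is the lowest-numbered option available, probability 1; weight (1/5)·1 = 1/5.
If it is in box 3 (prior 1/5): the host opened box 3, so this case is ruled out; weight (1/5)·0 = 0.
The weights sum to 1/5.
So P(the gold coin in box 1 | the host opened box 3) = 0 / (1/5) = 0.

0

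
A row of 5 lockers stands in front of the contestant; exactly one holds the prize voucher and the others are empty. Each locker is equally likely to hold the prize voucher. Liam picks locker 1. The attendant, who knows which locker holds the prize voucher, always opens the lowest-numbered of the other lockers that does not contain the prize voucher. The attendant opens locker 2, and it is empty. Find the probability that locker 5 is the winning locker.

1/4

Apply Bayes' rule, conditioning on where the prize voucher actually is.
If it is in any of lockers 1, 3, 4, and 5 (prior 1/5 each): locker 2 is the lowest-numbered option available, probability 1; weight (1/5)·1 = 1/5 each.
If it is in locker 2 (prior 1/5): the attendant opened locker 2, so this case is ruled out; weight (1/5)·0 = 0.
The weights sum to 4/5.
So P(the prize voucher in locker 5 | the attendant opened locker 2) = (1/5) / (4/5) = 1/4.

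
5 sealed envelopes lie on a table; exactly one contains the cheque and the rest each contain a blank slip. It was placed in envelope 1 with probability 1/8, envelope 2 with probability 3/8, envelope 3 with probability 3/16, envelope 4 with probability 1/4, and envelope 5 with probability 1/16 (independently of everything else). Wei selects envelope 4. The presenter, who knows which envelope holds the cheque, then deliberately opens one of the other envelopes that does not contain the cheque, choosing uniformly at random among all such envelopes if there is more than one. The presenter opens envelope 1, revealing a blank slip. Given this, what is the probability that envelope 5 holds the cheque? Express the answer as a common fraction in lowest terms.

1/13

Apply Bayes' rule, conditioning on where the cheque actually is.
If it is in envelope 1 (prior 1/8): the presenter opened envelope 1, so this case is ruled out; weight (1/8)·0 = 0.
If it is in envelope 2 (prior 3/8): the presenter has 3 equally likely choices, so probability 1/3; weight (3/8)·(1/3) = 1/8.
If it is in envelope 3 (prior 3/16): the presenter has 3 equally likely choices, so probability 1/3; weight (3/16)·(1/3) = 1/16.
If it is in envelope 4 (prior 1/4): the presenter has 4 equally likely choices, so probability 1/4; weight (1/4)·(1/4) = 1/16.
If it is in envelope 5 (prior 1/16): the presenter has 3 equally likely choices, so probability 1/3; weight (1/16)·(1/3) = 1/48.
The weights sum to 13/48.
So P(the cheque in envelope 5 | the presenter opened envelope 1) = (1/48) / (13/48) = 1/13.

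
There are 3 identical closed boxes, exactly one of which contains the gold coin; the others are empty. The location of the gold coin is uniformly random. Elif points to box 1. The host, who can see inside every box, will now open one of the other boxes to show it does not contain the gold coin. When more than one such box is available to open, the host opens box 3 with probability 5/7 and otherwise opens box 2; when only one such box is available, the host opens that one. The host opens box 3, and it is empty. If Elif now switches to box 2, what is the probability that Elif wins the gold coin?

7/12

Apply Bayes' rule, conditioning on where the gold coin actually is.
If it is in box 1 (prior 1/3): box 3 is available, opened with probability 5/7; weight (1/3)·(5/7) = 5/21.
If it is in box 2 (prior 1/3): only box 3 is available, probability 1; weight (1/3)·1 = 1/3.
If it is in box 3 (prior 1/3): the host opened box 3, so this case is ruled out; weight (1/3)·0 = 0.
The weights sum to 4/7.
So P(the gold coin in box 2 | the host opened box 3) = (1/3) / (4/7) = 7/12.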